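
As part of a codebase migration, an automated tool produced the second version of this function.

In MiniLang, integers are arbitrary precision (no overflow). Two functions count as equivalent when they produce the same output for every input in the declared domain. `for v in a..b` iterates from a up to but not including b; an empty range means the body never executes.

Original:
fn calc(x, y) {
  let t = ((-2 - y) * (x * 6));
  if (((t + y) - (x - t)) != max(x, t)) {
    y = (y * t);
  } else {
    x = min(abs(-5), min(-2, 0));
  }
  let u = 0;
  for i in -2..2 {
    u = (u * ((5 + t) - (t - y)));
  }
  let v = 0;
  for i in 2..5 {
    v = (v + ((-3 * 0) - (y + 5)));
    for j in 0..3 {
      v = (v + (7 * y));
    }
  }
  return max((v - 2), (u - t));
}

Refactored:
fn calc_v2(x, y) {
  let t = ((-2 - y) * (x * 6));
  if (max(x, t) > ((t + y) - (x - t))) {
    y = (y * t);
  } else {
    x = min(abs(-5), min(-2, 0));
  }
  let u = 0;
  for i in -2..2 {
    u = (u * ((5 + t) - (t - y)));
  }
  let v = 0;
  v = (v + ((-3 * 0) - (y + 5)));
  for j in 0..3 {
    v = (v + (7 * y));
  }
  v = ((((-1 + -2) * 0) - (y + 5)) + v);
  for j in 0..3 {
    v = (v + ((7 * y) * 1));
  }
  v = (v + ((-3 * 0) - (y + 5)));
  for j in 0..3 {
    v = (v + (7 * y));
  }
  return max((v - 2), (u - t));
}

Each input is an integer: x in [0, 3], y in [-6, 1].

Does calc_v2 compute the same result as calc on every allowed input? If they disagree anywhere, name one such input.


Take x=0, y=1.
calc: t=0, then (((t + y) - (x - t)) != max(x, t)) is true, then y=0, then u=0, then (i=-2), then u=0, then (i=-1), then u=0, then (i=0), then u=0, then (i=1), then u=0, then v=0, then (i=2), then v=-5, then (j=0), then v=-5, then (j=1), then v=-5, then (j=2), then v=-5, then (i=3), then v=-10, then (j=0), then v=-10, then (j=1), then v=-10, then (j=2), then v=-10, then (i=4), then v=-15, then (j=0), then v=-15, then (j=1), then v=-15, then (j=2), then v=-15, then returns 0
calc_v2: t=0, then (max(x, t) > ((t + y) - (x - t))) is false, then x=-2, then u=0, then (i=-2), then u=0, then (i=-1), then u=0, then (i=0), then u=0, then (i=1), then u=0, then v=0, then v=-6, then (j=0), then v=1, then (j=1), then v=8, then (j=2), then v=15, then v=9, then (j=0), then v=16, then (j=1), then v=23, then (j=2), then v=30, then v=24, then (j=0), then v=31, then (j=1), then v=38, then (j=2), then v=45, then returns 43
0 and 43 differ, so these are not the same function on this domain.
verdict: not equivalent; witness: x=0, y=1


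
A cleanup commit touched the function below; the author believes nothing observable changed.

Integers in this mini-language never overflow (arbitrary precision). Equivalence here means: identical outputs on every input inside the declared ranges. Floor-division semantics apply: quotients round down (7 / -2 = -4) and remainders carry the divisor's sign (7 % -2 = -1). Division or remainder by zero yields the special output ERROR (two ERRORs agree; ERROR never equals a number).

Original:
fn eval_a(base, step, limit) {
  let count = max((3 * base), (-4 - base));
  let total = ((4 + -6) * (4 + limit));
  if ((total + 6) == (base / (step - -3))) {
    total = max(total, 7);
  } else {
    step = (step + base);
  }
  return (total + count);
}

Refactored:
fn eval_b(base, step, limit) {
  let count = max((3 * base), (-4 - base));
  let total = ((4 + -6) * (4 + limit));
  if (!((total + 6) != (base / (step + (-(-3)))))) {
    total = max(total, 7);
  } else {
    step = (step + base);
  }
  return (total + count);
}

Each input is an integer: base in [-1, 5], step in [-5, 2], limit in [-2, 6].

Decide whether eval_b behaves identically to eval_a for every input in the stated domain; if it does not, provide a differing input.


The two are interchangeable: boolean connective usage differs, arithmetic usage differs, comparison usage differs, and every declared input agrees.
Spot check at base=2, step=0, limit=2 — eval_a: count becomes 6; next total becomes -12; next ((total + 6) == (base / (step - -3))) evaluates to false; next step becomes 2; next final value -6. eval_b: count becomes 6; next total becomes -12; next (!((total + 6) != (base / (step + (-(-3)))))) evaluates to false; next step becomes 2; next final value -6. Both give -6.
Checked all 504 inputs in the declared domain: the outputs agree on every one.
verdict: equivalent


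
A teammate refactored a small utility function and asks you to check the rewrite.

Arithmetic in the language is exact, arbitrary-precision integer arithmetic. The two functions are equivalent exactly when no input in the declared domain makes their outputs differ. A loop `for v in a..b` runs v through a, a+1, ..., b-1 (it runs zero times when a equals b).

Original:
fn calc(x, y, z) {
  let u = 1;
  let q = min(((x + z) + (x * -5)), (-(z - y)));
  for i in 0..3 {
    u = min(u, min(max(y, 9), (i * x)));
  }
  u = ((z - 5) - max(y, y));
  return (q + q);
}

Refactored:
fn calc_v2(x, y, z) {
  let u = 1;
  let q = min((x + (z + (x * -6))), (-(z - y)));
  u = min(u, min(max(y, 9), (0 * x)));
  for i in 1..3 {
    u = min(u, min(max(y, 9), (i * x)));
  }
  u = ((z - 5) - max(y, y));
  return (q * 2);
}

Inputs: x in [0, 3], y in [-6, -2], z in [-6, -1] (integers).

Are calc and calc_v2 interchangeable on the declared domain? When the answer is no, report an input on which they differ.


x=1, y=-6, z=-6 yields -20 from calc but -22 from calc_v2.
verdict: not equivalent; witness: x=1, y=-6, z=-6


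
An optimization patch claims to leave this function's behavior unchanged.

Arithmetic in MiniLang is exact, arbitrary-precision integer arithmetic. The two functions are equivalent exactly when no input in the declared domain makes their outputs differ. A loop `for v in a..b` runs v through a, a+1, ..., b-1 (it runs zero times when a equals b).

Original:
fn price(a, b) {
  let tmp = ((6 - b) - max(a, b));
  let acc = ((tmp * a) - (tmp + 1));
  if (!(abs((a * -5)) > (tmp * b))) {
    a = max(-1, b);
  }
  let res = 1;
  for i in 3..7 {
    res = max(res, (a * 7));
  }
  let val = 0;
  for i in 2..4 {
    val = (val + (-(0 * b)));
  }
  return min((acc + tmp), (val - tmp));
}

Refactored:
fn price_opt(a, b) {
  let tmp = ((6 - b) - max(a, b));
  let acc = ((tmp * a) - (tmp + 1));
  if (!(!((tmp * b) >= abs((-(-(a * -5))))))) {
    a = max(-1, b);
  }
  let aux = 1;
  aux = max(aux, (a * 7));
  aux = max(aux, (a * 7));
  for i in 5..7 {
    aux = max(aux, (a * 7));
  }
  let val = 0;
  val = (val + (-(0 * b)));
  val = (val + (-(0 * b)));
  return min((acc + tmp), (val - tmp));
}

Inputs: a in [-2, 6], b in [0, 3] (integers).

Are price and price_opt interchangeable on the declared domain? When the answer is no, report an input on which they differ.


Equivalent — the differences include boolean connective usage differs; comparison usage differs; local variable names differ; min/max/abs usage differs; loop structure differs; arithmetic usage differs; statement counts differ; constant usage differs, yet no declared input distinguishes the two.
As a probe, take a=6, b=3: price runs tmp becomes -3; next acc becomes -16; next (!(abs((a * -5)) > (tmp * b))) evaluates to false; next res becomes 1; next at i=3:; next res becomes 42; next at i=4:; next res becomes 42; next at i=5:; next res becomes 42; next at i=6:; next res becomes 42; next val becomes 0; next at i=2:; next val becomes 0; next at i=3:; next val becomes 0; next final value -19; price_opt runs tmp becomes -3; next acc becomes -16; next (!(!((tmp * b) >= abs((-(-(a * -5))))))) evaluates to false; next aux becomes 1; next aux becomes 42; next aux becomes 42; next at i=5:; next aux becomes 42; next at i=6:; next aux becomes 42; next val becomes 0; next val becomes 0; next val becomes 0; next final value -19; both end at -19.
Checked all 36 inputs in the declared domain: the outputs agree on every one.
verdict: equivalent


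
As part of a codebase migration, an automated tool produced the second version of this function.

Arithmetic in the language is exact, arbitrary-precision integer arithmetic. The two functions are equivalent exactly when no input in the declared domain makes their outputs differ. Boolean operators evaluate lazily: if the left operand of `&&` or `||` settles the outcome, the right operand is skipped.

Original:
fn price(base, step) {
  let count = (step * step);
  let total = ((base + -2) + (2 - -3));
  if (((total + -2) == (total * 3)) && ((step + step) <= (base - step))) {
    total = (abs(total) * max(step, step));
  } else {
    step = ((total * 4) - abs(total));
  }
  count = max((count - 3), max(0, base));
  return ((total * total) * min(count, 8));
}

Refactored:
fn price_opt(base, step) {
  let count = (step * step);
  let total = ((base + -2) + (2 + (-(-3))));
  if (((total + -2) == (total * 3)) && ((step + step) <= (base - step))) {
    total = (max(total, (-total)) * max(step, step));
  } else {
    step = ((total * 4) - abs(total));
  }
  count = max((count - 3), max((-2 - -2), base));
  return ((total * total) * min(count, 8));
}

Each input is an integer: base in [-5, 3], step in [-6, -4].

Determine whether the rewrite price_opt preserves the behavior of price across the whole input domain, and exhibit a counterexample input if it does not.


Differences: arithmetic usage differs; also min/max/abs usage differs; also constant usage differs — yet all 27 inputs agree.
verdict: equivalent


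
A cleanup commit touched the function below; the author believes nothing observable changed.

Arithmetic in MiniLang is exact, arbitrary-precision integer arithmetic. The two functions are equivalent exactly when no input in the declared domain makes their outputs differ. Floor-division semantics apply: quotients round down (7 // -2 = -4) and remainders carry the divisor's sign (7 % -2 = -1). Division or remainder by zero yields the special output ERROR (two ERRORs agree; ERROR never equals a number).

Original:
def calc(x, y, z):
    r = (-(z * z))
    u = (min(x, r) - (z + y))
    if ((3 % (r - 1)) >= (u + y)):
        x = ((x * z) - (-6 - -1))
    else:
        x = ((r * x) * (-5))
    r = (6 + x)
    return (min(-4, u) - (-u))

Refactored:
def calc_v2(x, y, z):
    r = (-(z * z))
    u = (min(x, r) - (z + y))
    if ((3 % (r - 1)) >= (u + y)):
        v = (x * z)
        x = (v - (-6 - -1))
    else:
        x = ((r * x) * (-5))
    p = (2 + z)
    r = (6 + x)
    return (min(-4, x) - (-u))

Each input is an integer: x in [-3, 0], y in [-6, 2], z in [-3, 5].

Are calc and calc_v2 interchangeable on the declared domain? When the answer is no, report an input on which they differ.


The rewrite breaks on x=-3, y=-6, z=-3, where the results are -4 and -135.
calc: r := -9 | u := 0 | ((3 % (r - 1)) >= (u + y)): false | x := -135 | r := -129 | result -4
calc_v2: r := -9 | u := 0 | ((3 % (r - 1)) >= (u + y)): false | x := -135 | p := -1 | r := -129 | result -135
verdict: not equivalent; witness: x=-3, y=-6, z=-3


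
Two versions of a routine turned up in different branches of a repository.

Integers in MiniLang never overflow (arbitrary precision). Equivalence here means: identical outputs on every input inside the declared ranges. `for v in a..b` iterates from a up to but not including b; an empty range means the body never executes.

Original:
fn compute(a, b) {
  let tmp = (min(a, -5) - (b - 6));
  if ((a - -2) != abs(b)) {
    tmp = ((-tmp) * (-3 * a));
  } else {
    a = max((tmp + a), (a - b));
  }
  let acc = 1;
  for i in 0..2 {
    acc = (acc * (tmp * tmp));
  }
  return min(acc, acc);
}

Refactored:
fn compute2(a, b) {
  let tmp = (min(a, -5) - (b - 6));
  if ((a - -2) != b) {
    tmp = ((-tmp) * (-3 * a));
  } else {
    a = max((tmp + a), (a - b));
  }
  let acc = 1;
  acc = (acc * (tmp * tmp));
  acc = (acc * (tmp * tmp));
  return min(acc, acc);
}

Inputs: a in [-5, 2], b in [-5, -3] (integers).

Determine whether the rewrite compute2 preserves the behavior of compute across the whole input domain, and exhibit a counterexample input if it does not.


Not equivalent: a=-5, b=-3 separates them (12960000 vs 256).
compute: tmp = 4; ((a - -2) != abs(b)) -> true; tmp = -60; acc = 1; [i=0]; acc = 3600; [i=1]; acc = 12960000; return 12960000
compute2: tmp = 4; ((a - -2) != b) -> false; a = -1; acc = 1; acc = 16; acc = 256; return 256
verdict: not equivalent; witness: a=-5, b=-3


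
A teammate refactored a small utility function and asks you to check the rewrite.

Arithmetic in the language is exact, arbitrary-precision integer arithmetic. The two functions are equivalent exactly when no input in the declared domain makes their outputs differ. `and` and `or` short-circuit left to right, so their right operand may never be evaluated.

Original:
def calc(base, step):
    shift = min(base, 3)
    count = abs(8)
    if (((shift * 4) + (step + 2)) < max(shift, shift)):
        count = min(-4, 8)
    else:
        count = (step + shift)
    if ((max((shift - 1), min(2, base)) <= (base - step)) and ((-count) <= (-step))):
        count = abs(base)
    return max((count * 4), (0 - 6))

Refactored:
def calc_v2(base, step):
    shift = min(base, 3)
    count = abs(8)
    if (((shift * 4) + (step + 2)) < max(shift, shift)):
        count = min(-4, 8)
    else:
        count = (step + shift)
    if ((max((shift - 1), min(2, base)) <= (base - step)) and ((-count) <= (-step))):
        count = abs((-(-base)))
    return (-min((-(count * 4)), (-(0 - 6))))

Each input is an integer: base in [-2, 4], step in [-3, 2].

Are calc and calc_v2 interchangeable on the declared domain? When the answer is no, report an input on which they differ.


Differences: min/max/abs usage differs — yet all 42 inputs agree.
verdict: equivalent


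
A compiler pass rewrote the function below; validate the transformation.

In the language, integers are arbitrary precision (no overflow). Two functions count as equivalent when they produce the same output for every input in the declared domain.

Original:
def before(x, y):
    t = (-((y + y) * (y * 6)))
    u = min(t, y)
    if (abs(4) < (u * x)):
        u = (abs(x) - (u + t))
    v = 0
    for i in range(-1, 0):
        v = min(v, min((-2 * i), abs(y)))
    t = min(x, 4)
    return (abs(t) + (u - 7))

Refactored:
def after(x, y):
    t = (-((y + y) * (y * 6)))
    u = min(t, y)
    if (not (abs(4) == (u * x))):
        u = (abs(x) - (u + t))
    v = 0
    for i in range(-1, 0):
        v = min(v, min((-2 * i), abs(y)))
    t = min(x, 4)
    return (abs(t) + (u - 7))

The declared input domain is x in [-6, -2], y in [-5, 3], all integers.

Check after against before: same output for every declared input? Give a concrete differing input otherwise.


Input x=-6, y=0: -1 from before versus 5 from after.
verdict: not equivalent; witness: x=-6, y=0


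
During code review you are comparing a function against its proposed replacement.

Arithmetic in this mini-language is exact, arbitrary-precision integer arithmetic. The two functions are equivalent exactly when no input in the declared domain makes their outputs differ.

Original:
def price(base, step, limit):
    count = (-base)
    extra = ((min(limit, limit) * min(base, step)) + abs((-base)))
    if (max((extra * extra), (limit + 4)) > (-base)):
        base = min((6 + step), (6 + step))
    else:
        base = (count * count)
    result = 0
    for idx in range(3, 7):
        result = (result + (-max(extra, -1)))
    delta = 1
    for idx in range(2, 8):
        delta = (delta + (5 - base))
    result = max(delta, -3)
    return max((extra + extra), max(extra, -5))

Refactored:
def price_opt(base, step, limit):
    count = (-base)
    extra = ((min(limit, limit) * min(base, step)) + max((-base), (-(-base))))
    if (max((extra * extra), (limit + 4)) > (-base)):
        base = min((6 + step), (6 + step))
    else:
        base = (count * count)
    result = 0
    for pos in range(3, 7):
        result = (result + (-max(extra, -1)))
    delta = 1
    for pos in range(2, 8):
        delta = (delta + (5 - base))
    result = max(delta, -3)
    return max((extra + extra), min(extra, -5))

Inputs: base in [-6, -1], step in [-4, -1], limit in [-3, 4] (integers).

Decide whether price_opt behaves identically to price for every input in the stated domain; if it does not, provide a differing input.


Run the pair on base=-6, step=-4, limit=2.
price: count = 6; extra = -6; (max((extra * extra), (limit + 4)) > (-base)) -> true; base = 2; result = 0; [idx=3]; result = 1; [idx=4]; result = 2; [idx=5]; result = 3; [idx=6]; result = 4; delta = 1; [idx=2]; delta = 4; [idx=3]; delta = 7; [idx=4]; delta = 10; [idx=5]; delta = 13; [idx=6]; delta = 16; [idx=7]; delta = 19; result = 19; return -5
price_opt: count = 6; extra = -6; (max((extra * extra), (limit + 4)) > (-base)) -> true; base = 2; result = 0; [pos=3]; result = 1; [pos=4]; result = 2; [pos=5]; result = 3; [pos=6]; result = 4; delta = 1; [pos=2]; delta = 4; [pos=3]; delta = 7; [pos=4]; delta = 10; [pos=5]; delta = 13; [pos=6]; delta = 16; [pos=7]; delta = 19; result = 19; return -6
-5 and -6 differ, so these are not the same function on this domain.
verdict: not equivalent; witness: base=-6, step=-4, limit=2


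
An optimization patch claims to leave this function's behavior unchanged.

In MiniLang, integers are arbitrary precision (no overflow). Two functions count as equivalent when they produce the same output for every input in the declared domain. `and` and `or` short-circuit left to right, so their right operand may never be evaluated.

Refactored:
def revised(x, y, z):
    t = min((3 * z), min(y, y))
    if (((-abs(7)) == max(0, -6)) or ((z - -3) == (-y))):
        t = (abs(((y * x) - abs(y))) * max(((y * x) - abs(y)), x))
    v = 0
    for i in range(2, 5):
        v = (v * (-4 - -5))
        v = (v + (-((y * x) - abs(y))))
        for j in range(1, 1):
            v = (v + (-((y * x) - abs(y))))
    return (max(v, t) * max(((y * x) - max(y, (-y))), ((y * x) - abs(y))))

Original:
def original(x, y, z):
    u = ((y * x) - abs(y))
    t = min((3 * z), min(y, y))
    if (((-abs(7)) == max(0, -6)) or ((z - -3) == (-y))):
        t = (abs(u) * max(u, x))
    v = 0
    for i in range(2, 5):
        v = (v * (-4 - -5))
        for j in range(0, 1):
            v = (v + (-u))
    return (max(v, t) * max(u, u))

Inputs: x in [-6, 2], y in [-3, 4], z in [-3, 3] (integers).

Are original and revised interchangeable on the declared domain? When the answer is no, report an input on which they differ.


The two are interchangeable: local variable names differ; also loop structure differs; also min/max/abs usage differs; also arithmetic usage differs, and every declared input agrees.
Spot check at x=1, y=-2, z=-2 — original: u=-4, then t=-6, then (((-abs(7)) == max(0, -6)) or ((z - -3) == (-y))) is false, then v=0, then (i=2), then v=0, then (j=0), then v=4, then (i=3), then v=4, then (j=0), then v=8, then (i=4), then v=8, then (j=0), then v=12, then returns -48. revised: t=-6, then (((-abs(7)) == max(0, -6)) or ((z - -3) == (-y))) is false, then v=0, then (i=2), then v=0, then v=4, then the loop over j runs zero times, then (i=3), then v=4, then v=8, then the loop over j runs zero times, then (i=4), then v=8, then v=12, then the loop over j runs zero times, then returns -48. Both give -48.
Checked all 504 inputs in the declared domain: the outputs agree on every one.
verdict: equivalent


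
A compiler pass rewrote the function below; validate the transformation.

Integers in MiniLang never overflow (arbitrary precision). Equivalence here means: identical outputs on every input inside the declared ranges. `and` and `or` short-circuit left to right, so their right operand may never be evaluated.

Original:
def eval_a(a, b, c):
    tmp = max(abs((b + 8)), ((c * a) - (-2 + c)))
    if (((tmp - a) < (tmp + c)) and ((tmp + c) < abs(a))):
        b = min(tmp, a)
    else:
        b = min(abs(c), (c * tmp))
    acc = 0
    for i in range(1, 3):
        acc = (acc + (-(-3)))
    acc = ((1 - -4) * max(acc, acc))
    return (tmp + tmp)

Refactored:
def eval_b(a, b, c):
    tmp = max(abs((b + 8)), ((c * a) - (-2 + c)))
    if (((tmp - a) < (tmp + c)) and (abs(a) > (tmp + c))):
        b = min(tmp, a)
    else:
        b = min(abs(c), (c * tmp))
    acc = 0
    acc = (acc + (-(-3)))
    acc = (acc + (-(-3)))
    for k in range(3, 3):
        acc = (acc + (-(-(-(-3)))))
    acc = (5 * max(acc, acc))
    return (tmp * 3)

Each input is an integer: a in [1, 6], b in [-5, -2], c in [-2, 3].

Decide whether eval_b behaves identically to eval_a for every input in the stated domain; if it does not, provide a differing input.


Try a=1, b=-5, c=-2.
eval_a: tmp becomes 3; next (((tmp - a) < (tmp + c)) and ((tmp + c) < abs(a))) evaluates to false; next b becomes -6; next acc becomes 0; next at i=1:; next acc becomes 3; next at i=2:; next acc becomes 6; next acc becomes 30; next final value 6
eval_b: tmp becomes 3; next (((tmp - a) < (tmp + c)) and (abs(a) > (tmp + c))) evaluates to false; next b becomes -6; next acc becomes 0; next acc becomes 3; next acc becomes 6; next k never enters its loop body; next acc becomes 30; next final value 9
6 vs 9 — the two versions disagree here.
verdict: not equivalent; witness: a=1, b=-5, c=-2


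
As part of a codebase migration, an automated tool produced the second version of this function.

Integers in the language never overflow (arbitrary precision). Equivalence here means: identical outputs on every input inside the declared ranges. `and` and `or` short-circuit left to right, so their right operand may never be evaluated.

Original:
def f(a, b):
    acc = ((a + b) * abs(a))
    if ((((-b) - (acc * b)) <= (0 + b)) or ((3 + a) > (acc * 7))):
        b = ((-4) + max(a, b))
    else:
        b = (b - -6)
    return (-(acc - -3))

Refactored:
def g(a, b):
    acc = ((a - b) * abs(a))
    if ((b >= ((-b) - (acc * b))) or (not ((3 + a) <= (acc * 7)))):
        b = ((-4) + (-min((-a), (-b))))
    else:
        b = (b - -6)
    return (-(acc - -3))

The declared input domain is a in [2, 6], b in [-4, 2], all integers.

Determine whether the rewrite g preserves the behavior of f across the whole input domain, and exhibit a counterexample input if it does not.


Try a=2, b=-4.
f: acc := -4 | ((((-b) - (acc * b)) <= (0 + b)) or ((3 + a) > (acc * 7))): true | b := -2 | result 1
g: acc := 12 | ((b >= ((-b) - (acc * b))) or (not ((3 + a) <= (acc * 7)))): false | b := 2 | result -15
1 != -15, so the rewrite changes behavior.
verdict: not equivalent; witness: a=2, b=-4


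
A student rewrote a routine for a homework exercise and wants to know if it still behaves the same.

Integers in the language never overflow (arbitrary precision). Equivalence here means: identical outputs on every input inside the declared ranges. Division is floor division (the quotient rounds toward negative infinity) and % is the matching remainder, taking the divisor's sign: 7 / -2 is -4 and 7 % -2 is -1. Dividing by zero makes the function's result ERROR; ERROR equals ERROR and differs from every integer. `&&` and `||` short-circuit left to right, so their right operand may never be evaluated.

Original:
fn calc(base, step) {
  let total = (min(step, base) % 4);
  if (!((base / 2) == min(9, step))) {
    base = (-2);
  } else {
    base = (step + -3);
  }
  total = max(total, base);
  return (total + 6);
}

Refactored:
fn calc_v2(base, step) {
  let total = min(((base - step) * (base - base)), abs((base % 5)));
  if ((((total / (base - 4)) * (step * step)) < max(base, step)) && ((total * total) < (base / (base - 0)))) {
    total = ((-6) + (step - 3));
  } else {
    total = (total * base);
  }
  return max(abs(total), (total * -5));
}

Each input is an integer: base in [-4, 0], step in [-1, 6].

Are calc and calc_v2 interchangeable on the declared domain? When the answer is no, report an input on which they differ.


These are not equivalent — on base=-4, step=-1 the outputs split (6 vs 0).
calc: total=0, then (!((base / 2) == min(9, step))) is true, then base=-2, then total=0, then returns 6
calc_v2: total=0, then ((((total / (base - 4)) * (step * step)) < max(base, step)) && ((total * total) < (base / (base - 0)))) is false, then total=0, then returns 0
verdict: not equivalent; witness: base=-4, step=-1


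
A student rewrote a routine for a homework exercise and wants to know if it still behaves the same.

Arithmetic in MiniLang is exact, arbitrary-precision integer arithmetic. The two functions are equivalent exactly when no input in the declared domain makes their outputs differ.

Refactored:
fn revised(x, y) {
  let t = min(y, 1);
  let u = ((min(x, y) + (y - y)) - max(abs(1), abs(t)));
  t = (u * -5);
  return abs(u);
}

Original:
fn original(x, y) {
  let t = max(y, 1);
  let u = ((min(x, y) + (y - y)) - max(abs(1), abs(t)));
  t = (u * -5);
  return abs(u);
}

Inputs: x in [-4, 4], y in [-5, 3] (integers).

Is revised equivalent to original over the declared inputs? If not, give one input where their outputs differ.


These are not equivalent — on x=-4, y=-5 the outputs split (6 vs 10).
original: t = 1; u = -6; t = 30; return 6
revised: t = -5; u = -10; t = 50; return 10
verdict: not equivalent; witness: x=-4, y=-5


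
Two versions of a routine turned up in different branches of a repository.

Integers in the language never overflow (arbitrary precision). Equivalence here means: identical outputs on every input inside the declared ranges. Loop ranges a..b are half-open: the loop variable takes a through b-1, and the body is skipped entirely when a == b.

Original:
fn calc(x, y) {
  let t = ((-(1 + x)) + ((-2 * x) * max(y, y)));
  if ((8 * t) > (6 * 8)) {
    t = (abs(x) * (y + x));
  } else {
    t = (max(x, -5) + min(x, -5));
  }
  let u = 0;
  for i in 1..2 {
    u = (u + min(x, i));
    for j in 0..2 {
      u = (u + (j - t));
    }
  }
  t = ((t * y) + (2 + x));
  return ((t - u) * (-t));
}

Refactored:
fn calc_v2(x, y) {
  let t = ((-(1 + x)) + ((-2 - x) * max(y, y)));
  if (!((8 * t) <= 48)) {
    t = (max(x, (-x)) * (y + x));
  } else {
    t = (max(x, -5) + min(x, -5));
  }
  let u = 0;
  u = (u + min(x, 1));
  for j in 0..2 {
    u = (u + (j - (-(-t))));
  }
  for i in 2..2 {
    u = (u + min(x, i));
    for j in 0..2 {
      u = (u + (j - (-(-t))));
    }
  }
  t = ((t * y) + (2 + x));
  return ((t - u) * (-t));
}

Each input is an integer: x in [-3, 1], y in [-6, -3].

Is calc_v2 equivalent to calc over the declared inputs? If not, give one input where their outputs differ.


Evaluate both at x=0, y=-6.
calc: t = -1; ((8 * t) > (6 * 8)) -> false; t = -5; u = 0; [i=1]; u = 0; [j=0]; u = 5; [j=1]; u = 11; t = 32; return -672
calc_v2: t = 11; (!((8 * t) <= 48)) -> true; t = 0; u = 0; u = 0; [j=0]; u = 0; [j=1]; u = 1; the i loop: no iterations; t = 2; return -2
-672 != -2, so the rewrite changes behavior.
verdict: not equivalent; witness: x=0, y=-6


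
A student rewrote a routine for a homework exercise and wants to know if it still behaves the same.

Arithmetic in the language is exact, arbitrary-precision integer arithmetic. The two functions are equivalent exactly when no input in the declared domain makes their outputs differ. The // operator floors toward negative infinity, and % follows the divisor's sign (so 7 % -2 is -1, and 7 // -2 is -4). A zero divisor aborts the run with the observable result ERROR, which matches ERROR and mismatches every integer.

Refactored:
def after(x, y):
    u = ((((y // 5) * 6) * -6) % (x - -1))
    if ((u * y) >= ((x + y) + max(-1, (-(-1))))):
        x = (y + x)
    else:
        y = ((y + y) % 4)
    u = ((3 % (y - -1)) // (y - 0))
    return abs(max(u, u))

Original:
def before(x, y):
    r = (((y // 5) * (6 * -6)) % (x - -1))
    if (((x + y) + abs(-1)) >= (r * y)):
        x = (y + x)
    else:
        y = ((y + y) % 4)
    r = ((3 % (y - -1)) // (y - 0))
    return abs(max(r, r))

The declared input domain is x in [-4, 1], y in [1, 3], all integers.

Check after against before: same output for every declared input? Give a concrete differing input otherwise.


Input x=-4, y=1: 0 from before versus 1 from after.
verdict: not equivalent; witness: x=-4, y=1


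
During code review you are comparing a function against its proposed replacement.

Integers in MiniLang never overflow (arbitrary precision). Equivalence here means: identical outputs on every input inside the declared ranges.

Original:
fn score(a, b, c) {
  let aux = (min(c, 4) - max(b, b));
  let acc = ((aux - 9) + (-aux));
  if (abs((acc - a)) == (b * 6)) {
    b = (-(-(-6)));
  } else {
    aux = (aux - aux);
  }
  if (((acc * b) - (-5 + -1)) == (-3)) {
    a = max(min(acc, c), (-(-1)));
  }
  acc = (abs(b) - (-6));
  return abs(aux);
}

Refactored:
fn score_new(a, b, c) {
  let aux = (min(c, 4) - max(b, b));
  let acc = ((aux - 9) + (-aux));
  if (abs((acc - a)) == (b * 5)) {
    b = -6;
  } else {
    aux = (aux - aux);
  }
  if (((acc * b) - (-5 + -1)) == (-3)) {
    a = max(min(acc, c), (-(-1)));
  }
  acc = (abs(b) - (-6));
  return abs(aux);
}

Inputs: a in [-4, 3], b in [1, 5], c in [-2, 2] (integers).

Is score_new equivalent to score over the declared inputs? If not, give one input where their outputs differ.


Take a=-4, b=1, c=-2.
score: aux=-3, then acc=-9, then (abs((acc - a)) == (b * 6)) is false, then aux=0, then (((acc * b) - (-5 + -1)) == (-3)) is true, then a=1, then acc=7, then returns 0
score_new: aux=-3, then acc=-9, then (abs((acc - a)) == (b * 5)) is true, then b=-6, then (((acc * b) - (-5 + -1)) == (-3)) is false, then acc=12, then returns 3
0 and 3 differ, so these are not the same function on this domain.
verdict: not equivalent; witness: a=-4, b=1, c=-2


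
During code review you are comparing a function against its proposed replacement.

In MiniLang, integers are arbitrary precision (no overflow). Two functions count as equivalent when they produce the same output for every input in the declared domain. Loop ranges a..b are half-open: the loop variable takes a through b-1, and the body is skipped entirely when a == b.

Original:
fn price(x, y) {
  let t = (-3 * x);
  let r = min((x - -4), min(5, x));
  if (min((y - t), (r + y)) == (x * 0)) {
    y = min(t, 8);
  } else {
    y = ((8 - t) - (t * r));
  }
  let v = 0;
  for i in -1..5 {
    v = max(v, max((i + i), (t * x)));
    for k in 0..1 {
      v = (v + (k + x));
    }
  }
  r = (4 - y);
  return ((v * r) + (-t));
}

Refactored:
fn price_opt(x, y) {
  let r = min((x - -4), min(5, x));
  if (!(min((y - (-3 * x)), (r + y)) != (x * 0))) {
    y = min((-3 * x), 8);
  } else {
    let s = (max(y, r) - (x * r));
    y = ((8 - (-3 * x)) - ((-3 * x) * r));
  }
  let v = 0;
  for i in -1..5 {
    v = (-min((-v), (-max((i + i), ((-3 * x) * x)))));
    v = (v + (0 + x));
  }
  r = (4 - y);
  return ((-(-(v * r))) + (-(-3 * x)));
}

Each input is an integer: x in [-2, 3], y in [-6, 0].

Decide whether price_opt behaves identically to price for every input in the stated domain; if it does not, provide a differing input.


Differences: comparison usage differs, and arithmetic usage differs, and constant usage differs, and boolean connective usage differs, and loop structure differs, and min/max/abs usage differs, and local variable names differ, and statement counts differ — yet all 42 inputs agree.
verdict: equivalent


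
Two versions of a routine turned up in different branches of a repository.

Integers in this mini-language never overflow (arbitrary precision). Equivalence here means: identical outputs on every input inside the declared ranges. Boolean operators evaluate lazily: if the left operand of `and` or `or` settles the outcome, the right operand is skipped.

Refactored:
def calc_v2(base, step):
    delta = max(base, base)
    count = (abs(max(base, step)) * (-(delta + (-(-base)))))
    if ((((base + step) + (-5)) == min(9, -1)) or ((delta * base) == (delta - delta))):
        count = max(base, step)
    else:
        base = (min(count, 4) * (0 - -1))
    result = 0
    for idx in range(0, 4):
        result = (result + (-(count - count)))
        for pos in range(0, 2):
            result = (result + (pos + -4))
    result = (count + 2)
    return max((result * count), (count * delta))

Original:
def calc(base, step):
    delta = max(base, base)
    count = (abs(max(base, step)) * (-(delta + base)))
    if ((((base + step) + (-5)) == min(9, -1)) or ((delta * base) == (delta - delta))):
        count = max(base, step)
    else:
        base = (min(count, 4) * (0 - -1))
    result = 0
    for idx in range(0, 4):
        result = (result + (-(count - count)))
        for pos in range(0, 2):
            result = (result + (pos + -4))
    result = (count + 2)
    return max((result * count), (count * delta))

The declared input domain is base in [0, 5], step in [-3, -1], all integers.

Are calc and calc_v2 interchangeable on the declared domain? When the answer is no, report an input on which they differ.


Although same computation, different form, 18/18 inputs agree.
verdict: equivalent


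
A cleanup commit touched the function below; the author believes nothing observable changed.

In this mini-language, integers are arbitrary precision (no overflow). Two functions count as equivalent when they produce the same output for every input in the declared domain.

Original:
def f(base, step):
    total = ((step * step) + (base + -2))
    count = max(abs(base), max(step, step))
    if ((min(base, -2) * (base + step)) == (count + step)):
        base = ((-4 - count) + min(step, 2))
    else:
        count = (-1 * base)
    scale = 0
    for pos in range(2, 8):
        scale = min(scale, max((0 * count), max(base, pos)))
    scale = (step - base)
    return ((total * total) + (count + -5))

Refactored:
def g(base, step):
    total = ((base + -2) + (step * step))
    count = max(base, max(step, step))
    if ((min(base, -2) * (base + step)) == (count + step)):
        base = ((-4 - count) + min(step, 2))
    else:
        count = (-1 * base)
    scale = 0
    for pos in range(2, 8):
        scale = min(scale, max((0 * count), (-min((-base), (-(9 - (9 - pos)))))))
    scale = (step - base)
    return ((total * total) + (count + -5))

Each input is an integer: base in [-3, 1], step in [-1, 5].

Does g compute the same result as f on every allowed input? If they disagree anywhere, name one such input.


These are not equivalent — on base=-2, step=1 the outputs split (6 vs 5).
f: total = -3; count = 2; ((min(base, -2) * (base + step)) == (count + step)) -> false; count = 2; scale = 0; [pos=2]; scale = 0; [pos=3]; scale = 0; [pos=4]; scale = 0; [pos=5]; scale = 0; [pos=6]; scale = 0; [pos=7]; scale = 0; scale = 3; return 6
g: total = -3; count = 1; ((min(base, -2) * (base + step)) == (count + step)) -> true; base = -4; scale = 0; [pos=2]; scale = 0; [pos=3]; scale = 0; [pos=4]; scale = 0; [pos=5]; scale = 0; [pos=6]; scale = 0; [pos=7]; scale = 0; scale = 5; return 5
verdict: not equivalent; witness: base=-2, step=1


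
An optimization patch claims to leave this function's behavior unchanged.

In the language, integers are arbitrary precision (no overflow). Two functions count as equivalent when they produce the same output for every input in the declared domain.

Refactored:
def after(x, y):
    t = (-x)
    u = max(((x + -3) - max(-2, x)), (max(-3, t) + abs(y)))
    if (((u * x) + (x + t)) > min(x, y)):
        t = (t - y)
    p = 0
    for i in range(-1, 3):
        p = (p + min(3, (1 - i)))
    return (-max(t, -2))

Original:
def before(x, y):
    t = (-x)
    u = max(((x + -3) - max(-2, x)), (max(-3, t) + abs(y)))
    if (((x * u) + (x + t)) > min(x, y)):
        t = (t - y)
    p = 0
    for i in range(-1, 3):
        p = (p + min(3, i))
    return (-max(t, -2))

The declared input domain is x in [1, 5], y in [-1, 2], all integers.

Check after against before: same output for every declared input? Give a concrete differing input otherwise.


Comparing the listings, the differences include: arithmetic usage differs; constant usage differs.
One worked example (x=4, y=1) — before: t=-4, then u=-2, then (((x * u) + (x + t)) > min(x, y)) is false, then p=0, then (i=-1), then p=-1, then (i=0), then p=-1, then (i=1), then p=0, then (i=2), then p=2, then returns 2; after: t=-4, then u=-2, then (((u * x) + (x + t)) > min(x, y)) is false, then p=0, then (i=-1), then p=2, then (i=0), then p=3, then (i=1), then p=3, then (i=2), then p=2, then returns 2; agreement on 2.
Checked all 20 inputs in the declared domain: the outputs agree on every one.
verdict: equivalent


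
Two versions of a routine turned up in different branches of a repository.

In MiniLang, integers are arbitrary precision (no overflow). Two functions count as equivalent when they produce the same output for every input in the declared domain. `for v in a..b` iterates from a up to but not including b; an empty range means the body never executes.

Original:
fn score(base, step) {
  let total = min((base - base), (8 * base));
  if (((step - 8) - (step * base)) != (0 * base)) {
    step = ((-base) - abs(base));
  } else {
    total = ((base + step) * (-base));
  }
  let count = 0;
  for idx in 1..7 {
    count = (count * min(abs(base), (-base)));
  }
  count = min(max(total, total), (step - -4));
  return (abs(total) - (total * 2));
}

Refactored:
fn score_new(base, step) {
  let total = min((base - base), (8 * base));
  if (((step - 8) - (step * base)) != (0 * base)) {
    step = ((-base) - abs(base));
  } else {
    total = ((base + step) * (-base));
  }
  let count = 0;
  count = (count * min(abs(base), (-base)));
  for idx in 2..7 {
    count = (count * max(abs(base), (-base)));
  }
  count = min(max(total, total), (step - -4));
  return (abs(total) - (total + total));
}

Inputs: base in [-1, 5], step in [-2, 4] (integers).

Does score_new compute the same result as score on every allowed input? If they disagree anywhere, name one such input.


Equivalent. The edit looks behavioral (`min(abs(base), (-base))` became `max(abs(base), (-base))`), but over these ranges it never changes the outcome.
Every one of the 49 inputs gives matching results.
Tracing base=0, step=4: score: total = 0; (((step - 8) - (step * base)) != (0 * base)) -> true; step = 0; count = 0; [idx=1]; count = 0; [idx=2]; count = 0; [idx=3]; count = 0; [idx=4]; count = 0; [idx=5]; count = 0; [idx=6]; count = 0; count = 0; return 0 | score_new: total = 0; (((step - 8) - (step * base)) != (0 * base)) -> true; step = 0; count = 0; count = 0; [idx=2]; count = 0; [idx=3]; count = 0; [idx=4]; count = 0; [idx=5]; count = 0; [idx=6]; count = 0; count = 0; return 0 — matching result 0.
verdict: equivalent


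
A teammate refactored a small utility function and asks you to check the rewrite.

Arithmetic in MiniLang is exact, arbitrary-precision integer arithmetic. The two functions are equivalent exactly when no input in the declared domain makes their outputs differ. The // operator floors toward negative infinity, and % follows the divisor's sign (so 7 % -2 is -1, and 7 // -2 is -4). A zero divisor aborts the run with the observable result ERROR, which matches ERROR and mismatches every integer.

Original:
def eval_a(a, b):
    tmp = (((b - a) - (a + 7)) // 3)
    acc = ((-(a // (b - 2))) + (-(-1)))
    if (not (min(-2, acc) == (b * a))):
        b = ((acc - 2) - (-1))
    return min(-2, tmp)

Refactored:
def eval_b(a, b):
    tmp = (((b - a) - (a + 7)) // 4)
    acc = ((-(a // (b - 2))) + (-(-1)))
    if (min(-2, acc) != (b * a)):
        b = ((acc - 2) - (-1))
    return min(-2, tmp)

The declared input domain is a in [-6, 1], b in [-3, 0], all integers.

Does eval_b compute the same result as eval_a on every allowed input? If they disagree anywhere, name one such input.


Input a=-1, b=-3: -3 from eval_a versus -2 from eval_b.
verdict: not equivalent; witness: a=-1, b=-3


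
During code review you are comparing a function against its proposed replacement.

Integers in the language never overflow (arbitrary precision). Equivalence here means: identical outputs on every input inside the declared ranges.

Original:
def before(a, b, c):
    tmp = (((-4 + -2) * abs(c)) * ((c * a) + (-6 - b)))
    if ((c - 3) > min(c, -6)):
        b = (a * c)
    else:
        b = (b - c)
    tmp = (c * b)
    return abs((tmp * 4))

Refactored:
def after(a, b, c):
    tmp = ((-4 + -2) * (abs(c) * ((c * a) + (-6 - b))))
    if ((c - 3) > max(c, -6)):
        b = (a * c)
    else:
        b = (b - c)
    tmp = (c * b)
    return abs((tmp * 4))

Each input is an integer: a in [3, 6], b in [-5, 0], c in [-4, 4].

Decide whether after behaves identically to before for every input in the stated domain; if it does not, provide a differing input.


On input a=3, b=-5, c=-2, before returns 48 while after returns 24.
verdict: not equivalent; witness: a=3, b=-5, c=-2
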